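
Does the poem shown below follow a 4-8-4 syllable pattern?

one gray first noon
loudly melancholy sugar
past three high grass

Line 1: "one gray first noon": 1+1+1+1 = 4 ✓
Line 2: "loudly melancholy sugar": 2+4+2 = 8 ✓
Line 3: "past three high grass": 1+1+1+1 = 4 ✓

Yes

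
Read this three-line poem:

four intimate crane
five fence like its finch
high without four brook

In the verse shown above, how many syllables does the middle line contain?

The middle line: "five fence like its finch": 1+1+1+1+1 = 5

5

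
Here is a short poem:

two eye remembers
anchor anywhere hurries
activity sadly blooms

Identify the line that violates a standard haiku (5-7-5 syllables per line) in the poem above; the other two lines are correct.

Line 1: "two eye remembers": 1+1+3 = 5 ✓
Line 2: "anchor anywhere hurries": 2+3+2 = 7 ✓
Line 3: "activity sadly blooms": 4+2+1 = 7 (expected 5)

The third line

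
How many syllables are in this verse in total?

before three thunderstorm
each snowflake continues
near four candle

16

Line 1: "before three thunderstorm": 2+1+3 = 6
Line 2: "each snowflake continues": 1+2+3 = 6
Line 3: "near four candle": 1+1+2 = 4
Total: 6 + 6 + 4 = 16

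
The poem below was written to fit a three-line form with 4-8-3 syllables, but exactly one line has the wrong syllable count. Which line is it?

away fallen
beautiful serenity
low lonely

The second line

Line 1: away (2), fallen (2) → 4 ✓
Line 2: beautiful (3), serenity (4) → 7 (expected 8)
Line 3: low (1), lonely (2) → 3 ✓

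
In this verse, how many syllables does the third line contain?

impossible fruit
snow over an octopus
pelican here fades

5

The third line: pelican(3) + here(1) + fades(1) = 5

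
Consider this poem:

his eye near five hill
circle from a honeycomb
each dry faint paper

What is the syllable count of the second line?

The second line: circle (2), from (1), a (1), honeycomb (3) → 7

7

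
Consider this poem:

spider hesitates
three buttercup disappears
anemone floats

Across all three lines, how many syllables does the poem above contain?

17

Line 1: "spider hesitates": 2+3 = 5
Line 2: "three buttercup disappears": 1+3+3 = 7
Line 3: "anemone floats": 4+1 = 5
Total: 5 + 7 + 5 = 17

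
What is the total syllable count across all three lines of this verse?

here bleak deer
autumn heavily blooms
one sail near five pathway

15

Line 1: "here bleak deer": 1+1+1 = 3
Line 2: "autumn heavily blooms": 2+3+1 = 6
Line 3: "one sail near five pathway": 1+1+1+1+2 = 6
Total: 3 + 6 + 6 = 15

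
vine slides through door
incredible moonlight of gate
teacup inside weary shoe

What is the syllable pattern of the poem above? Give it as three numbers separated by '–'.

Line 1: vine(1) + slides(1) + through(1) + door(1) = 4
Line 2: incredible(4) + moonlight(2) + of(1) + gate(1) = 8
Line 3: teacup(2) + inside(2) + weary(2) + shoe(1) = 7

4–8–7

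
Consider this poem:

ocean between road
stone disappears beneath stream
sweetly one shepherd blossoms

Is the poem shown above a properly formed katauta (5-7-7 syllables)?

Yes

Line 1: ocean (2), between (2), road (1) → 5 ✓
Line 2: stone (1), disappears (3), beneath (2), stream (1) → 7 ✓
Line 3: sweetly (2), one (1), shepherd (2), blossoms (2) → 7 ✓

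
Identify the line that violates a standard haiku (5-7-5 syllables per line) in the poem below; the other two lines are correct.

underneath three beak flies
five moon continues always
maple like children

Line 1: underneath (3), three (1), beak (1), flies (1) → 6 (expected 5)
Line 2: five (1), moon (1), continues (3), always (2) → 7 ✓
Line 3: maple (2), like (1), children (2) → 5 ✓

Line 1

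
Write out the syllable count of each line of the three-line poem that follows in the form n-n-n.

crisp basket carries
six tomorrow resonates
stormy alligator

5-7-6

Line 1: crisp(1) + basket(2) + carries(2) = 5
Line 2: six(1) + tomorrow(3) + resonates(3) = 7
Line 3: stormy(2) + alligator(4) = 6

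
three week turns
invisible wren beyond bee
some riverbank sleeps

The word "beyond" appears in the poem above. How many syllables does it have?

2

"beyond" has 2 syllables.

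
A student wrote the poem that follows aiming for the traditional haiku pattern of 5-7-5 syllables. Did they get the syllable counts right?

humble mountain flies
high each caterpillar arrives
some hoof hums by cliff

No

Line 1: humble (2), mountain (2), flies (1) → 5 ✓
Line 2: high (1), each (1), caterpillar (4), arrives (2) → 8 (expected 7)
Line 3: some (1), hoof (1), hums (1), by (1), cliff (1) → 5 ✓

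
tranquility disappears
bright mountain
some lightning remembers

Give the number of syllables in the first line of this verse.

7

The first line: "tranquility disappears": 4+3 = 7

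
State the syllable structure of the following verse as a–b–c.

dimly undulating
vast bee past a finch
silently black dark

6–5–5

Line 1: "dimly undulating": 2+4 = 6
Line 2: "vast bee past a finch": 1+1+1+1+1 = 5
Line 3: "silently black dark": 3+1+1 = 5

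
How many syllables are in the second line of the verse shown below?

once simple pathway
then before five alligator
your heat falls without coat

8

The second line: then(1) + before(2) + five(1) + alligator(4) = 8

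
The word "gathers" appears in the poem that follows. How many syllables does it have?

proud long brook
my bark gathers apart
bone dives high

2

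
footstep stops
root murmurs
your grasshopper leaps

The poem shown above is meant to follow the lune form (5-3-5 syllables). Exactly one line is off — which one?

Line 1

Line 1: footstep (2), stops (1) → 3 (expected 5)
Line 2: root (1), murmurs (2) → 3 ✓
Line 3: your (1), grasshopper (3), leaps (1) → 5 ✓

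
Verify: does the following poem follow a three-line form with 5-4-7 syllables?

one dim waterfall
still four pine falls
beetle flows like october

Yes

Line 1: one(1) + dim(1) + waterfall(3) = 5 ✓
Line 2: still(1) + four(1) + pine(1) + falls(1) = 4 ✓
Line 3: beetle(2) + flows(1) + like(1) + october(3) = 7 ✓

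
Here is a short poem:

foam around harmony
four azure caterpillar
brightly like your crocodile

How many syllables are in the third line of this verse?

7

The third line: brightly (2), like (1), your (1), crocodile (3) → 7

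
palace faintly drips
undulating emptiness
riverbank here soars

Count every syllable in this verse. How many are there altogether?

17

Line 1: "palace faintly drips": 2+2+1 = 5
Line 2: "undulating emptiness": 4+3 = 7
Line 3: "riverbank here soars": 3+1+1 = 5
Total: 5 + 7 + 5 = 17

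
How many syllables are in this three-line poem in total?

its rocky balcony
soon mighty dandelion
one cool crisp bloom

17

Line 1: its(1) + rocky(2) + balcony(3) = 6
Line 2: soon(1) + mighty(2) + dandelion(4) = 7
Line 3: one(1) + cool(1) + crisp(1) + bloom(1) = 4
Total: 6 + 7 + 4 = 17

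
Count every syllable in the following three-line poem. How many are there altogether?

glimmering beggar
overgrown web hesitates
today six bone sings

17

Line 1: glimmering (3), beggar (2) → 5
Line 2: overgrown (3), web (1), hesitates (3) → 7
Line 3: today (2), six (1), bone (1), sings (1) → 5
Total: 5 + 7 + 5 = 17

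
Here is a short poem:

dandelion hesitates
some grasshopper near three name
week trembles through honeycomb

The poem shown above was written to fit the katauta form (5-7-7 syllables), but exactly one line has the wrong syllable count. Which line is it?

Line 1: dandelion (4), hesitates (3) → 7 (expected 5)
Line 2: some (1), grasshopper (3), near (1), three (1), name (1) → 7 ✓
Line 3: week (1), trembles (2), through (1), honeycomb (3) → 7 ✓

Line 1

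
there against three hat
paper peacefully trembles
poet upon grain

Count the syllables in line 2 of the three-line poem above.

Line 2: paper(2) + peacefully(3) + trembles(2) = 7

7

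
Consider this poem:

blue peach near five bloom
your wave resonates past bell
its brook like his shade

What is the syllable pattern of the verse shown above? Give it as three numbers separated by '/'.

Line 1: blue(1) + peach(1) + near(1) + five(1) + bloom(1) = 5
Line 2: your(1) + wave(1) + resonates(3) + past(1) + bell(1) = 7
Line 3: its(1) + brook(1) + like(1) + his(1) + shade(1) = 5

5/7/5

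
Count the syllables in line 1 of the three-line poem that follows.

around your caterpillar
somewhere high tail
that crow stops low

Line 1: around (2), your (1), caterpillar (4) → 7

7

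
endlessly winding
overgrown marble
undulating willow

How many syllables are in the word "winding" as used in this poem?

2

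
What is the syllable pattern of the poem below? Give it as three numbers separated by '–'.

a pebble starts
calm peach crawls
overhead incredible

4–3–7

Line 1: a (1), pebble (2), starts (1) → 4
Line 2: calm (1), peach (1), crawls (1) → 3
Line 3: overhead (3), incredible (4) → 7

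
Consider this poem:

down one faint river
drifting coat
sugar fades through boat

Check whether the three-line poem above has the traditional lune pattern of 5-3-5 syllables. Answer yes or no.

Yes

Line 1: down(1) + one(1) + faint(1) + river(2) = 5 ✓
Line 2: drifting(2) + coat(1) = 3 ✓
Line 3: sugar(2) + fades(1) + through(1) + boat(1) = 5 ✓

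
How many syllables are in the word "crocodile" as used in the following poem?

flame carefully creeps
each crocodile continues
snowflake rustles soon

3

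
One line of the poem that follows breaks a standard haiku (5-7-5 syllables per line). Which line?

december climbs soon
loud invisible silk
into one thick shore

The second line

Line 1: "december climbs soon": 3+1+1 = 5 ✓
Line 2: "loud invisible silk": 1+4+1 = 6 (expected 7)
Line 3: "into one thick shore": 2+1+1+1 = 5 ✓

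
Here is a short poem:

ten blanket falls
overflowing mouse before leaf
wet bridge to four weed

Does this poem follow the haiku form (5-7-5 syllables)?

Line 1: ten(1) + blanket(2) + falls(1) = 4 (expected 5)
Line 2: overflowing(4) + mouse(1) + before(2) + leaf(1) = 8 (expected 7)
Line 3: wet(1) + bridge(1) + to(1) + four(1) + weed(1) = 5 ✓

No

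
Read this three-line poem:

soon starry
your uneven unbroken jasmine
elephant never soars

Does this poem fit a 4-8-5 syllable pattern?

Line 1: soon(1) + starry(2) = 3 (expected 4)
Line 2: your(1) + uneven(3) + unbroken(3) + jasmine(2) = 9 (expected 8)
Line 3: elephant(3) + never(2) + soars(1) = 6 (expected 5)

No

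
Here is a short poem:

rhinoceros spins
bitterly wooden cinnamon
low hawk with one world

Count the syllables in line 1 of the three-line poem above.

5

Line 1: rhinoceros (4), spins (1) → 5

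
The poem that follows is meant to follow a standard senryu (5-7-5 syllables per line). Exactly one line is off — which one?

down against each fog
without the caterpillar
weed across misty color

Line 1: "down against each fog": 1+2+1+1 = 5 ✓
Line 2: "without the caterpillar": 2+1+4 = 7 ✓
Line 3: "weed across misty color": 1+2+2+2 = 7 (expected 5)

The third line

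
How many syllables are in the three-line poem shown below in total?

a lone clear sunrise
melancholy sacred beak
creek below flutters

Line 1: a (1), lone (1), clear (1), sunrise (2) → 5
Line 2: melancholy (4), sacred (2), beak (1) → 7
Line 3: creek (1), below (2), flutters (2) → 5
Total: 5 + 7 + 5 = 17

17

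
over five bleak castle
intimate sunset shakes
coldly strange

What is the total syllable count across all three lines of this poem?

Line 1: over (2), five (1), bleak (1), castle (2) → 6
Line 2: intimate (3), sunset (2), shakes (1) → 6
Line 3: coldly (2), strange (1) → 3
Total: 6 + 6 + 3 = 15

15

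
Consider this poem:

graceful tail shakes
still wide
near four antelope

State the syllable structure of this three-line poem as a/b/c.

4/2/5

Line 1: graceful(2) + tail(1) + shakes(1) = 4
Line 2: still(1) + wide(1) = 2
Line 3: near(1) + four(1) + antelope(3) = 5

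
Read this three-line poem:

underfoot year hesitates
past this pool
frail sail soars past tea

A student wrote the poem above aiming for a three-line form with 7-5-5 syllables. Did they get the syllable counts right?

Line 1: underfoot(3) + year(1) + hesitates(3) = 7 ✓
Line 2: past(1) + this(1) + pool(1) = 3 (expected 5)
Line 3: frail(1) + sail(1) + soars(1) + past(1) + tea(1) = 5 ✓

No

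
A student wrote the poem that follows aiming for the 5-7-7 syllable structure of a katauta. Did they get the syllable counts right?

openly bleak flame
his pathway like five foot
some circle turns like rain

Line 1: openly (3), bleak (1), flame (1) → 5 ✓
Line 2: his (1), pathway (2), like (1), five (1), foot (1) → 6 (expected 7)
Line 3: some (1), circle (2), turns (1), like (1), rain (1) → 6 (expected 7)

No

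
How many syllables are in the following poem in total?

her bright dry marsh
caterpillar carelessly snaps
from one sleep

Line 1: "her bright dry marsh": 1+1+1+1 = 4
Line 2: "caterpillar carelessly snaps": 4+3+1 = 8
Line 3: "from one sleep": 1+1+1 = 3
Total: 4 + 8 + 3 = 15

15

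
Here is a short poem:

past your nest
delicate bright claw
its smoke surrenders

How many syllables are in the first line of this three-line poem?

3

The first line: past (1), your (1), nest (1) → 3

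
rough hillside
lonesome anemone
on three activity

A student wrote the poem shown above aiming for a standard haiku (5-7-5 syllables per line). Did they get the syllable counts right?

Line 1: rough (1), hillside (2) → 3 (expected 5)
Line 2: lonesome (2), anemone (4) → 6 (expected 7)
Line 3: on (1), three (1), activity (4) → 6 (expected 5)

No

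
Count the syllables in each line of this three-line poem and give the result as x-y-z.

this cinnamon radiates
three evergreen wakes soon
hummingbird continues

7-6-6

Line 1: "this cinnamon radiates": 1+3+3 = 7
Line 2: "three evergreen wakes soon": 1+3+1+1 = 6
Line 3: "hummingbird continues": 3+3 = 6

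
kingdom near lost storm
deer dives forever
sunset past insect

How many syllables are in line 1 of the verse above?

5

Line 1: kingdom (2), near (1), lost (1), storm (1) → 5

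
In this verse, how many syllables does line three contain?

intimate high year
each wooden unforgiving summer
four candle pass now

5

Line three: "four candle pass now": 1+2+1+1 = 5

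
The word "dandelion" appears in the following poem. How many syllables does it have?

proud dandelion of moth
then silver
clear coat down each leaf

"dandelion" has 4 syllables.

4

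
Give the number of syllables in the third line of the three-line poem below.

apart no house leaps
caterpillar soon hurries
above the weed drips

5

The third line: above(2) + the(1) + weed(1) + drips(1) = 5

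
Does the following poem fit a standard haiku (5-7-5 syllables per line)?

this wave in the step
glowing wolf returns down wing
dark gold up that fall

Yes

Line 1: this (1), wave (1), in (1), the (1), step (1) → 5 ✓
Line 2: glowing (2), wolf (1), returns (2), down (1), wing (1) → 7 ✓
Line 3: dark (1), gold (1), up (1), that (1), fall (1) → 5 ✓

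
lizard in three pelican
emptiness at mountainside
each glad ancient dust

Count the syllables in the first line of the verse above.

The first line: "lizard in three pelican": 2+1+1+3 = 7

7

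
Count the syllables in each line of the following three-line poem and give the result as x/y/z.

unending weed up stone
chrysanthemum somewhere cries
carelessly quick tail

Line 1: unending (3), weed (1), up (1), stone (1) → 6
Line 2: chrysanthemum (4), somewhere (2), cries (1) → 7
Line 3: carelessly (3), quick (1), tail (1) → 5

6/7/5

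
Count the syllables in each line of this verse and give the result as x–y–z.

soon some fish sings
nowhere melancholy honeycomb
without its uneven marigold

4–9–9

Line 1: soon (1), some (1), fish (1), sings (1) → 4
Line 2: nowhere (2), melancholy (4), honeycomb (3) → 9
Line 3: without (2), its (1), uneven (3), marigold (3) → 9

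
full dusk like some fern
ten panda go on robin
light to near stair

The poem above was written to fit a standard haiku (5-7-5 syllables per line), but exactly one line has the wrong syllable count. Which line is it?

Line 1: full(1) + dusk(1) + like(1) + some(1) + fern(1) = 5 ✓
Line 2: ten(1) + panda(2) + go(1) + on(1) + robin(2) = 7 ✓
Line 3: light(1) + to(1) + near(1) + stair(1) = 4 (expected 5)

The third line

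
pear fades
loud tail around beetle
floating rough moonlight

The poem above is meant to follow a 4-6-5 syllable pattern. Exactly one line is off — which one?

The first line

Line 1: pear(1) + fades(1) = 2 (expected 4)
Line 2: loud(1) + tail(1) + around(2) + beetle(2) = 6 ✓
Line 3: floating(2) + rough(1) + moonlight(2) = 5 ✓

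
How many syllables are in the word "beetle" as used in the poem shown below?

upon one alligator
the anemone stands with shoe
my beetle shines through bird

2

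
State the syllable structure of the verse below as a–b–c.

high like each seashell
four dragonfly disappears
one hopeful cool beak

Line 1: high (1), like (1), each (1), seashell (2) → 5
Line 2: four (1), dragonfly (3), disappears (3) → 7
Line 3: one (1), hopeful (2), cool (1), beak (1) → 5

5–7–5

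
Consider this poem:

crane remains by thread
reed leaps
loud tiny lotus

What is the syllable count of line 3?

Line 3: "loud tiny lotus": 1+2+2 = 5

5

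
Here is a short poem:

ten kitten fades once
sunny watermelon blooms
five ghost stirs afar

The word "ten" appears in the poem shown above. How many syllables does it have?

1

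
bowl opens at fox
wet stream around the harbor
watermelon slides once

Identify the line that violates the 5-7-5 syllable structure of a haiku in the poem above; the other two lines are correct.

Line 3

Line 1: bowl(1) + opens(2) + at(1) + fox(1) = 5 ✓
Line 2: wet(1) + stream(1) + around(2) + the(1) + harbor(2) = 7 ✓
Line 3: watermelon(4) + slides(1) + once(1) = 6 (expected 5)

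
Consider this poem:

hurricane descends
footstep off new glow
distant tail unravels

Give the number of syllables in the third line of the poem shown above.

The third line: distant (2), tail (1), unravels (3) → 6

6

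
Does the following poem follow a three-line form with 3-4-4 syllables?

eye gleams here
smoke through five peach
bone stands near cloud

Line 1: eye(1) + gleams(1) + here(1) = 3 ✓
Line 2: smoke(1) + through(1) + five(1) + peach(1) = 4 ✓
Line 3: bone(1) + stands(1) + near(1) + cloud(1) = 4 ✓

Yes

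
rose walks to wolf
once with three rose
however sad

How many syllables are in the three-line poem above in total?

12

Line 1: "rose walks to wolf": 1+1+1+1 = 4
Line 2: "once with three rose": 1+1+1+1 = 4
Line 3: "however sad": 3+1 = 4
Total: 4 + 4 + 4 = 12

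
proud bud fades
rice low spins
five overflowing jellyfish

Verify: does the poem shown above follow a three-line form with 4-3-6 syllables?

Line 1: "proud bud fades": 1+1+1 = 3 (expected 4)
Line 2: "rice low spins": 1+1+1 = 3 ✓
Line 3: "five overflowing jellyfish": 1+4+3 = 8 (expected 6)

No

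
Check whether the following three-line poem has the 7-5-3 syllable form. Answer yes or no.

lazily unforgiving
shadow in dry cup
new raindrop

Yes

Line 1: lazily(3) + unforgiving(4) = 7 ✓
Line 2: shadow(2) + in(1) + dry(1) + cup(1) = 5 ✓
Line 3: new(1) + raindrop(2) = 3 ✓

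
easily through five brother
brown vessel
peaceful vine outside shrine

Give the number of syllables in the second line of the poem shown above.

3

The second line: "brown vessel": 1+2 = 3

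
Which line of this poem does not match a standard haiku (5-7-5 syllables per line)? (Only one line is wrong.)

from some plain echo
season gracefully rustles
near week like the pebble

Line 1: from(1) + some(1) + plain(1) + echo(2) = 5 ✓
Line 2: season(2) + gracefully(3) + rustles(2) = 7 ✓
Line 3: near(1) + week(1) + like(1) + the(1) + pebble(2) = 6 (expected 5)

Line 3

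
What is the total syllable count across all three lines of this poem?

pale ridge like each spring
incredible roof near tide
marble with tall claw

Line 1: pale (1), ridge (1), like (1), each (1), spring (1) → 5
Line 2: incredible (4), roof (1), near (1), tide (1) → 7
Line 3: marble (2), with (1), tall (1), claw (1) → 5
Total: 5 + 7 + 5 = 17

17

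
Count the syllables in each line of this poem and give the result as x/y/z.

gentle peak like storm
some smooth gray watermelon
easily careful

5/7/5

Line 1: gentle (2), peak (1), like (1), storm (1) → 5
Line 2: some (1), smooth (1), gray (1), watermelon (4) → 7
Line 3: easily (3), careful (2) → 5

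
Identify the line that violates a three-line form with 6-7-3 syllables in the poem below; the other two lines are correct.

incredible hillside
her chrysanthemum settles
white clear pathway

Line 1: incredible(4) + hillside(2) = 6 ✓
Line 2: her(1) + chrysanthemum(4) + settles(2) = 7 ✓
Line 3: white(1) + clear(1) + pathway(2) = 4 (expected 3)

The third line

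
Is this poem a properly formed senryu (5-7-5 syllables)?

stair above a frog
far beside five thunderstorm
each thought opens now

Line 1: stair (1), above (2), a (1), frog (1) → 5 ✓
Line 2: far (1), beside (2), five (1), thunderstorm (3) → 7 ✓
Line 3: each (1), thought (1), opens (2), now (1) → 5 ✓

Yes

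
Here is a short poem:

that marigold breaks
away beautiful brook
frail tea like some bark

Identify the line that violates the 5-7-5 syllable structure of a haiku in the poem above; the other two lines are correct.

The second line

Line 1: that (1), marigold (3), breaks (1) → 5 ✓
Line 2: away (2), beautiful (3), brook (1) → 6 (expected 7)
Line 3: frail (1), tea (1), like (1), some (1), bark (1) → 5 ✓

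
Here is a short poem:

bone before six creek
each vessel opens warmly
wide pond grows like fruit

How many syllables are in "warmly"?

2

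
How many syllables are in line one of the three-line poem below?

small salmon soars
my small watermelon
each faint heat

4

Line one: "small salmon soars": 1+2+1 = 4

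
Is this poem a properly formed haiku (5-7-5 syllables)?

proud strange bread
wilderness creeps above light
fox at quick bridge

Line 1: proud (1), strange (1), bread (1) → 3 (expected 5)
Line 2: wilderness (3), creeps (1), above (2), light (1) → 7 ✓
Line 3: fox (1), at (1), quick (1), bridge (1) → 4 (expected 5)

No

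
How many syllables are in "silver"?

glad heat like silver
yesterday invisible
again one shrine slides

"silver" has 2 syllables.

2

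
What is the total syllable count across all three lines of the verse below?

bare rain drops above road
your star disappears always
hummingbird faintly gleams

19

Line 1: "bare rain drops above road": 1+1+1+2+1 = 6
Line 2: "your star disappears always": 1+1+3+2 = 7
Line 3: "hummingbird faintly gleams": 3+2+1 = 6
Total: 6 + 7 + 6 = 19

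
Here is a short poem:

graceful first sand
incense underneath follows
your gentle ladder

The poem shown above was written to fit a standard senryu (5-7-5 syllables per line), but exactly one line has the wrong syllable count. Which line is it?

The first line

Line 1: graceful (2), first (1), sand (1) → 4 (expected 5)
Line 2: incense (2), underneath (3), follows (2) → 7 ✓
Line 3: your (1), gentle (2), ladder (2) → 5 ✓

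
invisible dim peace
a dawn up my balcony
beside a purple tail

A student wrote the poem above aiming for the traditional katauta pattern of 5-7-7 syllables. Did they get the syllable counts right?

Line 1: invisible (4), dim (1), peace (1) → 6 (expected 5)
Line 2: a (1), dawn (1), up (1), my (1), balcony (3) → 7 ✓
Line 3: beside (2), a (1), purple (2), tail (1) → 6 (expected 7)

No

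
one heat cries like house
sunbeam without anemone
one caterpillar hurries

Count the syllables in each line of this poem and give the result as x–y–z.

Line 1: one (1), heat (1), cries (1), like (1), house (1) → 5
Line 2: sunbeam (2), without (2), anemone (4) → 8
Line 3: one (1), caterpillar (4), hurries (2) → 7

5–8–7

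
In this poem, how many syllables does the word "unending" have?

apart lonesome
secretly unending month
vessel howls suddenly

3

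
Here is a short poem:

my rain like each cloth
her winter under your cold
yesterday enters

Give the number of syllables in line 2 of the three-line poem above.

7

Line 2: her(1) + winter(2) + under(2) + your(1) + cold(1) = 7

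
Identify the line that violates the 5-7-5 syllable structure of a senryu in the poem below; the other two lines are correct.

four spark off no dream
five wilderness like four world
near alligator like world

The third line

Line 1: four (1), spark (1), off (1), no (1), dream (1) → 5 ✓
Line 2: five (1), wilderness (3), like (1), four (1), world (1) → 7 ✓
Line 3: near (1), alligator (4), like (1), world (1) → 7 (expected 5)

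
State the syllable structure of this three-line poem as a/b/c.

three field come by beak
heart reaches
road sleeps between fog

5/3/5

Line 1: three(1) + field(1) + come(1) + by(1) + beak(1) = 5
Line 2: heart(1) + reaches(2) = 3
Line 3: road(1) + sleeps(1) + between(2) + fog(1) = 5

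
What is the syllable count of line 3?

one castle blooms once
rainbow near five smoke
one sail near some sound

5

Line 3: one(1) + sail(1) + near(1) + some(1) + sound(1) = 5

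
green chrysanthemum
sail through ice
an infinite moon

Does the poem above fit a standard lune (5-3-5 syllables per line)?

Line 1: green(1) + chrysanthemum(4) = 5 ✓
Line 2: sail(1) + through(1) + ice(1) = 3 ✓
Line 3: an(1) + infinite(3) + moon(1) = 5 ✓

Yes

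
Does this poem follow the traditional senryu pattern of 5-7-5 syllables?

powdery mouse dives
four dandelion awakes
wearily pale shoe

Line 1: powdery(3) + mouse(1) + dives(1) = 5 ✓
Line 2: four(1) + dandelion(4) + awakes(2) = 7 ✓
Line 3: wearily(3) + pale(1) + shoe(1) = 5 ✓

Yes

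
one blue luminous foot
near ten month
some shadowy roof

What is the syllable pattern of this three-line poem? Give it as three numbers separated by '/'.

6/3/5

Line 1: "one blue luminous foot": 1+1+3+1 = 6
Line 2: "near ten month": 1+1+1 = 3
Line 3: "some shadowy roof": 1+3+1 = 5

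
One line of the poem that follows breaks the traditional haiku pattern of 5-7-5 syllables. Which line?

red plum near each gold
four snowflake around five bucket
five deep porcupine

Line 1: "red plum near each gold": 1+1+1+1+1 = 5 ✓
Line 2: "four snowflake around five bucket": 1+2+2+1+2 = 8 (expected 7)
Line 3: "five deep porcupine": 1+1+3 = 5 ✓

Line 2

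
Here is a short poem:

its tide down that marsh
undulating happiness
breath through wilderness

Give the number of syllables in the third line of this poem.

The third line: breath(1) + through(1) + wilderness(3) = 5

5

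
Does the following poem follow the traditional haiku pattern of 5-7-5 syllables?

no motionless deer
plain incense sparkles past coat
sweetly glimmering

Yes

Line 1: no(1) + motionless(3) + deer(1) = 5 ✓
Line 2: plain(1) + incense(2) + sparkles(2) + past(1) + coat(1) = 7 ✓
Line 3: sweetly(2) + glimmering(3) = 5 ✓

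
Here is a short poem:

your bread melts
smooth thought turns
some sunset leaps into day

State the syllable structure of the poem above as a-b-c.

3-3-7

Line 1: "your bread melts": 1+1+1 = 3
Line 2: "smooth thought turns": 1+1+1 = 3
Line 3: "some sunset leaps into day": 1+2+1+2+1 = 7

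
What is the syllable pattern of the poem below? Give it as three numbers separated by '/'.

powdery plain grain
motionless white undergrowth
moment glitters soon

5/7/5

Line 1: powdery(3) + plain(1) + grain(1) = 5
Line 2: motionless(3) + white(1) + undergrowth(3) = 7
Line 3: moment(2) + glitters(2) + soon(1) = 5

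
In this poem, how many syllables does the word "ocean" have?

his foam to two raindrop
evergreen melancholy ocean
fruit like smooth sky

2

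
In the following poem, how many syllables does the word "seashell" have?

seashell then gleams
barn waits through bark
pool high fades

2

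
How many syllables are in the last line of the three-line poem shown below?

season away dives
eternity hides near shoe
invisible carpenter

The last line: invisible(4) + carpenter(3) = 7

7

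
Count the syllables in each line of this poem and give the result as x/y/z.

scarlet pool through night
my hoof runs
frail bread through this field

Line 1: "scarlet pool through night": 2+1+1+1 = 5
Line 2: "my hoof runs": 1+1+1 = 3
Line 3: "frail bread through this field": 1+1+1+1+1 = 5

5/3/5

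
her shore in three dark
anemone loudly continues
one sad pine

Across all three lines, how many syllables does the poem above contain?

Line 1: her(1) + shore(1) + in(1) + three(1) + dark(1) = 5
Line 2: anemone(4) + loudly(2) + continues(3) = 9
Line 3: one(1) + sad(1) + pine(1) = 3
Total: 5 + 9 + 3 = 17

17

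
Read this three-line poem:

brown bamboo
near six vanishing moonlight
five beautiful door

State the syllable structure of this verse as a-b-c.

3-7-5

Line 1: "brown bamboo": 1+2 = 3
Line 2: "near six vanishing moonlight": 1+1+3+2 = 7
Line 3: "five beautiful door": 1+3+1 = 5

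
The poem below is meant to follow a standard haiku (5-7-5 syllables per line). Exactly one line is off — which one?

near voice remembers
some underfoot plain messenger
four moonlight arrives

Line 1: near (1), voice (1), remembers (3) → 5 ✓
Line 2: some (1), underfoot (3), plain (1), messenger (3) → 8 (expected 7)
Line 3: four (1), moonlight (2), arrives (2) → 5 ✓

Line 2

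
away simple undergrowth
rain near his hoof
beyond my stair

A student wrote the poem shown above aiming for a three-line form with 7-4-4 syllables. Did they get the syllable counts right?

Line 1: "away simple undergrowth": 2+2+3 = 7 ✓
Line 2: "rain near his hoof": 1+1+1+1 = 4 ✓
Line 3: "beyond my stair": 2+1+1 = 4 ✓

Yes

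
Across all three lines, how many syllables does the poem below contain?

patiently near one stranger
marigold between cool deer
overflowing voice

19

Line 1: "patiently near one stranger": 3+1+1+2 = 7
Line 2: "marigold between cool deer": 3+2+1+1 = 7
Line 3: "overflowing voice": 4+1 = 5
Total: 7 + 7 + 5 = 19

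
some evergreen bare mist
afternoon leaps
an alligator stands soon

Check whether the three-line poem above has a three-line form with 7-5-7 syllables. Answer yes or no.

Line 1: some (1), evergreen (3), bare (1), mist (1) → 6 (expected 7)
Line 2: afternoon (3), leaps (1) → 4 (expected 5)
Line 3: an (1), alligator (4), stands (1), soon (1) → 7 ✓

No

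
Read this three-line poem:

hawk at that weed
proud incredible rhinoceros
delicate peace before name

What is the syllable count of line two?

Line two: proud (1), incredible (4), rhinoceros (4) → 9

9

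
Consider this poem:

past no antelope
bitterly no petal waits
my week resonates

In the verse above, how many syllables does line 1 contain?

Line 1: past (1), no (1), antelope (3) → 5

5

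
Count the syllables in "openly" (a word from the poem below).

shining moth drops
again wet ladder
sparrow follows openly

3

"openly" has 3 syllables.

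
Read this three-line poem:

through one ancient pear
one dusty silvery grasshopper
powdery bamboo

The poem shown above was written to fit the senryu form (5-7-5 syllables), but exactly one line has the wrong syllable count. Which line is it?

Line 2

Line 1: through(1) + one(1) + ancient(2) + pear(1) = 5 ✓
Line 2: one(1) + dusty(2) + silvery(3) + grasshopper(3) = 9 (expected 7)
Line 3: powdery(3) + bamboo(2) = 5 ✓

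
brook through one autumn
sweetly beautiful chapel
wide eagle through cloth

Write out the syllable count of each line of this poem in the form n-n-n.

5-7-5

Line 1: brook(1) + through(1) + one(1) + autumn(2) = 5
Line 2: sweetly(2) + beautiful(3) + chapel(2) = 7
Line 3: wide(1) + eagle(2) + through(1) + cloth(1) = 5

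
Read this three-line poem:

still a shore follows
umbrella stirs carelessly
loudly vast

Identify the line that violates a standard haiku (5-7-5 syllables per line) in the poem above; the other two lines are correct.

Line 1: "still a shore follows": 1+1+1+2 = 5 ✓
Line 2: "umbrella stirs carelessly": 3+1+3 = 7 ✓
Line 3: "loudly vast": 2+1 = 3 (expected 5)

Line 3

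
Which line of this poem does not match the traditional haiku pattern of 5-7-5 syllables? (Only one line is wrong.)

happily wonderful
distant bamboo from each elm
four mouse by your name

Line 1: happily (3), wonderful (3) → 6 (expected 5)
Line 2: distant (2), bamboo (2), from (1), each (1), elm (1) → 7 ✓
Line 3: four (1), mouse (1), by (1), your (1), name (1) → 5 ✓

Line 1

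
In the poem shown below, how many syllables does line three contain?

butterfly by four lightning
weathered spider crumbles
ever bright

3

Line three: ever(2) + bright(1) = 3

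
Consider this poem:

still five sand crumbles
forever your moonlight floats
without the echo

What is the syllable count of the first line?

5

The first line: "still five sand crumbles": 1+1+1+2 = 5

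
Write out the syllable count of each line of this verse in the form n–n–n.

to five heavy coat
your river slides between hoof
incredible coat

5–7–5

Line 1: to(1) + five(1) + heavy(2) + coat(1) = 5
Line 2: your(1) + river(2) + slides(1) + between(2) + hoof(1) = 7
Line 3: incredible(4) + coat(1) = 5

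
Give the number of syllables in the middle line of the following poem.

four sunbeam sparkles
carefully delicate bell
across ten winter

The middle line: carefully(3) + delicate(3) + bell(1) = 7

7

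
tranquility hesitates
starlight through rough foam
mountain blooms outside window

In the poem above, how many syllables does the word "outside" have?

"outside" has 2 syllables.

2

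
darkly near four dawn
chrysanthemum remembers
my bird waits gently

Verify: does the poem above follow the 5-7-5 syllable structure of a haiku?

Line 1: darkly (2), near (1), four (1), dawn (1) → 5 ✓
Line 2: chrysanthemum (4), remembers (3) → 7 ✓
Line 3: my (1), bird (1), waits (1), gently (2) → 5 ✓

Yes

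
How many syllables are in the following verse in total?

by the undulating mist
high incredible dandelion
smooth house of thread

Line 1: by(1) + the(1) + undulating(4) + mist(1) = 7
Line 2: high(1) + incredible(4) + dandelion(4) = 9
Line 3: smooth(1) + house(1) + of(1) + thread(1) = 4
Total: 7 + 9 + 4 = 20

20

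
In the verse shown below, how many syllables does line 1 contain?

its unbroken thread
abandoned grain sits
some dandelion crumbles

Line 1: "its unbroken thread": 1+3+1 = 5

5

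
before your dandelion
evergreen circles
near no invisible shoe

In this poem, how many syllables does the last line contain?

7

The last line: "near no invisible shoe": 1+1+4+1 = 7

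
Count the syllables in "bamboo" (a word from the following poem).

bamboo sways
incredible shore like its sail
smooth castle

2

"bamboo" has 2 syllables.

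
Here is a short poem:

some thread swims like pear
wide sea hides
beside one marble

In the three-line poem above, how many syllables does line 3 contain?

5

Line 3: beside(2) + one(1) + marble(2) = 5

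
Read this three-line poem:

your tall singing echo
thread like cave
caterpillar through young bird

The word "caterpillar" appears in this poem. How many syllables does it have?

4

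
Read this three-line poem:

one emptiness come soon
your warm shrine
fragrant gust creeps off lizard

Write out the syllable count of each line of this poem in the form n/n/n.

Line 1: one (1), emptiness (3), come (1), soon (1) → 6
Line 2: your (1), warm (1), shrine (1) → 3
Line 3: fragrant (2), gust (1), creeps (1), off (1), lizard (2) → 7

6/3/7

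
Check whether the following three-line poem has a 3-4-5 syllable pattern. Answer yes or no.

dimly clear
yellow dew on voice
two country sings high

No

Line 1: dimly(2) + clear(1) = 3 ✓
Line 2: yellow(2) + dew(1) + on(1) + voice(1) = 5 (expected 4)
Line 3: two(1) + country(2) + sings(1) + high(1) = 5 ✓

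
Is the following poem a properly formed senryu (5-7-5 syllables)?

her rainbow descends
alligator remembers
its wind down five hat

Yes

Line 1: her (1), rainbow (2), descends (2) → 5 ✓
Line 2: alligator (4), remembers (3) → 7 ✓
Line 3: its (1), wind (1), down (1), five (1), hat (1) → 5 ✓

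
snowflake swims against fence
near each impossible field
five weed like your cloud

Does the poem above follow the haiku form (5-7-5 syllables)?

Line 1: "snowflake swims against fence": 2+1+2+1 = 6 (expected 5)
Line 2: "near each impossible field": 1+1+4+1 = 7 ✓
Line 3: "five weed like your cloud": 1+1+1+1+1 = 5 ✓

No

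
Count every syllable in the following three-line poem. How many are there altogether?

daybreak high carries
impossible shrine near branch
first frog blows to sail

Line 1: daybreak (2), high (1), carries (2) → 5
Line 2: impossible (4), shrine (1), near (1), branch (1) → 7
Line 3: first (1), frog (1), blows (1), to (1), sail (1) → 5
Total: 5 + 7 + 5 = 17

17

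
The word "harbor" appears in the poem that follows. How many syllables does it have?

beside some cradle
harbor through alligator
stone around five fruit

2

"harbor" has 2 syllables.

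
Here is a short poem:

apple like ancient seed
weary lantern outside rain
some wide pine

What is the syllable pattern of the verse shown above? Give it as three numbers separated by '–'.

6–7–3

Line 1: "apple like ancient seed": 2+1+2+1 = 6
Line 2: "weary lantern outside rain": 2+2+2+1 = 7
Line 3: "some wide pine": 1+1+1 = 3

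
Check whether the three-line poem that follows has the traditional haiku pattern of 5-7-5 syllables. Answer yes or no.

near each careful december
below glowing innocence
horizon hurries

Line 1: near (1), each (1), careful (2), december (3) → 7 (expected 5)
Line 2: below (2), glowing (2), innocence (3) → 7 ✓
Line 3: horizon (3), hurries (2) → 5 ✓

No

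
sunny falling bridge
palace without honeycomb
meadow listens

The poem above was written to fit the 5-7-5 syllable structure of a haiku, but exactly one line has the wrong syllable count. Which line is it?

The third line

Line 1: sunny(2) + falling(2) + bridge(1) = 5 ✓
Line 2: palace(2) + without(2) + honeycomb(3) = 7 ✓
Line 3: meadow(2) + listens(2) = 4 (expected 5)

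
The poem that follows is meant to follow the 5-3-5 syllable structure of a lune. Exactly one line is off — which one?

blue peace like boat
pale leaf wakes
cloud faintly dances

Line 1: blue (1), peace (1), like (1), boat (1) → 4 (expected 5)
Line 2: pale (1), leaf (1), wakes (1) → 3 ✓
Line 3: cloud (1), faintly (2), dances (2) → 5 ✓

Line 1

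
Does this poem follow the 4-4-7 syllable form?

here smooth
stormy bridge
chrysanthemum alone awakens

Line 1: here(1) + smooth(1) = 2 (expected 4)
Line 2: stormy(2) + bridge(1) = 3 (expected 4)
Line 3: chrysanthemum(4) + alone(2) + awakens(3) = 9 (expected 7)

No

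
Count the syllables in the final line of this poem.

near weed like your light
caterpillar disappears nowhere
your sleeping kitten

The final line: "your sleeping kitten": 1+2+2 = 5

5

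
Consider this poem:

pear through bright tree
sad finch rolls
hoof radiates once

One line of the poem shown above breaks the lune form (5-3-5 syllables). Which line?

Line 1: pear (1), through (1), bright (1), tree (1) → 4 (expected 5)
Line 2: sad (1), finch (1), rolls (1) → 3 ✓
Line 3: hoof (1), radiates (3), once (1) → 5 ✓

The first line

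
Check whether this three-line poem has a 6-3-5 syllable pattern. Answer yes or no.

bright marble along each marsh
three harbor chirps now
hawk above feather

No

Line 1: bright(1) + marble(2) + along(2) + each(1) + marsh(1) = 7 (expected 6)
Line 2: three(1) + harbor(2) + chirps(1) + now(1) = 5 (expected 3)
Line 3: hawk(1) + above(2) + feather(2) = 5 ✓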